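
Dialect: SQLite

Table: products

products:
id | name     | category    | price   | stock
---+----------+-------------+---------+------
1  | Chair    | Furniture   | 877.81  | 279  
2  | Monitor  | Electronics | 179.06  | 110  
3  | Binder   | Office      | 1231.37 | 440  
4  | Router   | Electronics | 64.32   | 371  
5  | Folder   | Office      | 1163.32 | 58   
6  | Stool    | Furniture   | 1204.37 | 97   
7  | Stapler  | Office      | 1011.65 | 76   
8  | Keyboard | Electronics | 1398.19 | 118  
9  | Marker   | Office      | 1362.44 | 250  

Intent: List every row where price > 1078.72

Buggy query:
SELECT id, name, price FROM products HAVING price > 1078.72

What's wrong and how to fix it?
Bug: This is a non-aggregate query (no GROUP BY, no aggregates), so in SQLite the HAVING clause is invalid here; a row-level condition belongs in WHERE

Fix: Use WHERE for row-level filtering

Corrected query:
SELECT id, name, price FROM products WHERE price > 1078.72

Result:
id | name     | price  
---+----------+--------
3  | Binder   | 1231.37
5  | Folder   | 1163.32
6  | Stool    | 1204.37
8  | Keyboard | 1398.19
9  | Marker   | 1362.44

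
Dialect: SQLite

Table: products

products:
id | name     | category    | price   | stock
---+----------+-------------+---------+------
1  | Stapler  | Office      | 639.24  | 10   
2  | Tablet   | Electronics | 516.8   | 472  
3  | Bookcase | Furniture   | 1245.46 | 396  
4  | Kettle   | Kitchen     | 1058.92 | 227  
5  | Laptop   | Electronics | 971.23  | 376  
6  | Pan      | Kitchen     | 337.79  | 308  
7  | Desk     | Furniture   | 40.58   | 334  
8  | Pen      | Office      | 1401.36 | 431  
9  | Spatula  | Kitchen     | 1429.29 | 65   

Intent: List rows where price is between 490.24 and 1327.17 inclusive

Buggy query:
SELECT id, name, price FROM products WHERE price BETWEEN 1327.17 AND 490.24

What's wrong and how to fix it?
Bug: BETWEEN expects the lower bound first; with 1327.17 AND 490.24 the range is empty

Fix: Write BETWEEN 490.24 AND 1327.17

Corrected query:
SELECT id, name, price FROM products WHERE price BETWEEN 490.24 AND 1327.17

Result:
id | name     | price  
---+----------+--------
1  | Stapler  | 639.24 
2  | Tablet   | 516.8  
3  | Bookcase | 1245.46
4  | Kettle   | 1058.92
5  | Laptop   | 971.23 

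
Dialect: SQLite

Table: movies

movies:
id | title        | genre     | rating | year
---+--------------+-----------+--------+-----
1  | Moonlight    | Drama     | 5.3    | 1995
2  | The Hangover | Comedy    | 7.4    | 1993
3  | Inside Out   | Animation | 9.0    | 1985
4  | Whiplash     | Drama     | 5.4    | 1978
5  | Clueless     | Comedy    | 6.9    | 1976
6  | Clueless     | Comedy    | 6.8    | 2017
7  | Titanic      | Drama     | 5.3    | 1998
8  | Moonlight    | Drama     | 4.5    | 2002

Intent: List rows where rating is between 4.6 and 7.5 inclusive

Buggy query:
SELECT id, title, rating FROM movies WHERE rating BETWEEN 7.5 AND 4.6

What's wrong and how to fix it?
Bug: BETWEEN expects the lower bound first; with 7.5 AND 4.6 the range is empty

Fix: Swap the bounds so the smaller value comes first

Corrected query:
SELECT id, title, rating FROM movies WHERE rating BETWEEN 4.6 AND 7.5

Result:
id | title        | rating
---+--------------+-------
1  | Moonlight    | 5.3   
2  | The Hangover | 7.4   
4  | Whiplash     | 5.4   
5  | Clueless     | 6.9   
6  | Clueless     | 6.8   
7  | Titanic      | 5.3   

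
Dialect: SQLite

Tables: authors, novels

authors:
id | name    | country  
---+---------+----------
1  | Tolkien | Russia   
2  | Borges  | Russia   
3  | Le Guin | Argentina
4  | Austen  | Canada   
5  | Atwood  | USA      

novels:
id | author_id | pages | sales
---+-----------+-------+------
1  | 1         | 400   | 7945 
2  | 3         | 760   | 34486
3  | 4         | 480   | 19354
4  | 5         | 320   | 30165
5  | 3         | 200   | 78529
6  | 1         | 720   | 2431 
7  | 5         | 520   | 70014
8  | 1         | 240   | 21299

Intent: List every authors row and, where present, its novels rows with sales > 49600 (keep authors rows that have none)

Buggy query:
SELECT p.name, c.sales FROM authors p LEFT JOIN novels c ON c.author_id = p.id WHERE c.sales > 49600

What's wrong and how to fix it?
Bug: Filtering c.sales in WHERE discards the NULL rows produced by LEFT JOIN, turning it into an inner join

Fix: Move the right-table condition into the ON clause so unmatched parents are kept

Corrected query:
SELECT p.name, c.sales FROM authors p LEFT JOIN novels c ON c.author_id = p.id AND c.sales > 49600

Result:
name    | sales
--------+------
Tolkien | NULL 
Borges  | NULL 
Le Guin | 78529
Austen  | NULL 
Atwood  | 70014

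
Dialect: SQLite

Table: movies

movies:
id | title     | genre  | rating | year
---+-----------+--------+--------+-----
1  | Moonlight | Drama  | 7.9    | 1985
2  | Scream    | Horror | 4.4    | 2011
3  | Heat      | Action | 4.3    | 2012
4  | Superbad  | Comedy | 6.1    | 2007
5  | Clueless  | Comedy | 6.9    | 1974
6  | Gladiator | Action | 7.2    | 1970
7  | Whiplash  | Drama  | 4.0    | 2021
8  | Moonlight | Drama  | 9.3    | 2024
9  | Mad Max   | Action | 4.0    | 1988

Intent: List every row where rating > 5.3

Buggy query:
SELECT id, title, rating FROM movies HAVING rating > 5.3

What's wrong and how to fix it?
Bug: HAVING filters the output of aggregation, but this query has no GROUP BY and no aggregate functions, so SQLite rejects it (HAVING clause on a non-aggregate query); the condition here is per row

Fix: Replace HAVING with WHERE since the condition applies to individual rows

Corrected query:
SELECT id, title, rating FROM movies WHERE rating > 5.3

Result:
id | title     | rating
---+-----------+-------
1  | Moonlight | 7.9   
4  | Superbad  | 6.1   
5  | Clueless  | 6.9   
6  | Gladiator | 7.2   
8  | Moonlight | 9.3   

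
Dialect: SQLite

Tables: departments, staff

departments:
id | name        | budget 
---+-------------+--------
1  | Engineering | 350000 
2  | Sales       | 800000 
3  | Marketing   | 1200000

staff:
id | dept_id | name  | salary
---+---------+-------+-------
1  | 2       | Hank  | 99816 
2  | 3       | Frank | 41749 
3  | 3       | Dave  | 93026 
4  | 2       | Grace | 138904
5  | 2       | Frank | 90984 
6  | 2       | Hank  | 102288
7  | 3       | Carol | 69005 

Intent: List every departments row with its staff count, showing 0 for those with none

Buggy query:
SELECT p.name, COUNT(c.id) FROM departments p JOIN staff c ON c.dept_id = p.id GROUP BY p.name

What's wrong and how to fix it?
Bug: INNER JOIN drops departments rows that have no matching staff rows

Fix: Switch to LEFT JOIN to retain unmatched parent rows

Corrected query:
SELECT p.name, COUNT(c.id) FROM departments p LEFT JOIN staff c ON c.dept_id = p.id GROUP BY p.name

Result:
name        | COUNT(c.id)
------------+------------
Engineering | 0          
Marketing   | 3          
Sales       | 4          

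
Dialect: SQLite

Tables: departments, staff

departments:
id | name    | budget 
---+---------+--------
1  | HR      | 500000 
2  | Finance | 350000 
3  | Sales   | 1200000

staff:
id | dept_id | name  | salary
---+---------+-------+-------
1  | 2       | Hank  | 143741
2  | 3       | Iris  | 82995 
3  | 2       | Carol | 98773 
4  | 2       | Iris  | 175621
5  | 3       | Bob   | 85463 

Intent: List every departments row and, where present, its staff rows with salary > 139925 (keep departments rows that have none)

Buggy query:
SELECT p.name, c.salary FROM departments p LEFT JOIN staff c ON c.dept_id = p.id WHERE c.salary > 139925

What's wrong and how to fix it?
Bug: A WHERE condition on the right-hand table after LEFT JOIN drops unmatched parents

Fix: Move the right-table condition into the ON clause so unmatched parents are kept

Corrected query:
SELECT p.name, c.salary FROM departments p LEFT JOIN staff c ON c.dept_id = p.id AND c.salary > 139925

Result:
name    | salary
--------+-------
HR      | NULL  
Finance | 143741
Finance | 175621
Sales   | NULL  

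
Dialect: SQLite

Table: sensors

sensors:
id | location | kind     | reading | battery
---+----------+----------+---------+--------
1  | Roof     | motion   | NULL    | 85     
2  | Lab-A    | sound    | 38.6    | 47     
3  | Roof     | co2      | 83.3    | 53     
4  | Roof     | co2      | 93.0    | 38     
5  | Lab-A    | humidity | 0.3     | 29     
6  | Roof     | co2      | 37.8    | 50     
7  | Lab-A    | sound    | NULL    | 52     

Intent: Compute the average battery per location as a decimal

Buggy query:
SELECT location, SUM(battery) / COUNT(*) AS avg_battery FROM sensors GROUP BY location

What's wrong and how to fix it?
Bug: Both operands are integers, so '/' performs integer division and truncates

Fix: Cast one side to REAL so the division keeps the fractional part

Corrected query:
SELECT location, SUM(battery) * 1.0 / COUNT(*) AS avg_battery FROM sensors GROUP BY location

Result:
location | avg_battery
---------+------------
Lab-A    | 42.666667  
Roof     | 56.5       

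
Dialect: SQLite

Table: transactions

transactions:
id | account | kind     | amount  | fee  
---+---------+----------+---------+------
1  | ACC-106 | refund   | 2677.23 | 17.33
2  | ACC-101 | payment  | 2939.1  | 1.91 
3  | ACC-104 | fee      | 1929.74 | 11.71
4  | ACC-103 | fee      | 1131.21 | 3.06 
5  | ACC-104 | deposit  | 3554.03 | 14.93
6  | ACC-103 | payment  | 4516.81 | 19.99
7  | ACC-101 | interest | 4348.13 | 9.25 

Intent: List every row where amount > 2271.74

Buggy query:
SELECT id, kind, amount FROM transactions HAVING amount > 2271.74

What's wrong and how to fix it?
Bug: This is a non-aggregate query (no GROUP BY, no aggregates), so in SQLite the HAVING clause is invalid here; a row-level condition belongs in WHERE

Fix: Replace HAVING with WHERE since the condition applies to individual rows

Corrected query:
SELECT id, kind, amount FROM transactions WHERE amount > 2271.74

Result:
id | kind     | amount 
---+----------+--------
1  | refund   | 2677.23
2  | payment  | 2939.1 
5  | deposit  | 3554.03
6  | payment  | 4516.81
7  | interest | 4348.13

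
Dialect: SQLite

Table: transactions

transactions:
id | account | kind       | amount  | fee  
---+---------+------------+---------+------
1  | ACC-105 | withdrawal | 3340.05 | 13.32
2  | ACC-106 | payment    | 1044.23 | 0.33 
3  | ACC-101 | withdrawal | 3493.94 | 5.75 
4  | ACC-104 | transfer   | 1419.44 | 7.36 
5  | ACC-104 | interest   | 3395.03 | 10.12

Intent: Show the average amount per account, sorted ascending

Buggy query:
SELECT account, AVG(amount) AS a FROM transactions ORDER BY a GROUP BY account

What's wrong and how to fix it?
Bug: ORDER BY appears before GROUP BY; SQL clause order requires GROUP BY first

Fix: Move ORDER BY to the end, after GROUP BY

Corrected query:
SELECT account, AVG(amount) AS a FROM transactions GROUP BY account ORDER BY a

Result:
account | a       
--------+---------
ACC-106 | 1044.23 
ACC-104 | 2407.235
ACC-105 | 3340.05 
ACC-101 | 3493.94 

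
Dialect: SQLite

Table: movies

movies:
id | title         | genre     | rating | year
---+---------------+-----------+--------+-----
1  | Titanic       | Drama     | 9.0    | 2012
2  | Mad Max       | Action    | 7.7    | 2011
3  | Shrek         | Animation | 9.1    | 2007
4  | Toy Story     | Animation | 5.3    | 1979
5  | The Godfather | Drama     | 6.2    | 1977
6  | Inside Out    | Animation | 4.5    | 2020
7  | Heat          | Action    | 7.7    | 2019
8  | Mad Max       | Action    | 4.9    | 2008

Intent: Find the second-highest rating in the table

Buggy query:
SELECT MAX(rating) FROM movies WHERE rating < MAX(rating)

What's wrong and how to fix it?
Bug: MAX(rating) on the right of the comparison is an aggregate-in-WHERE error

Fix: Compute the overall MAX in a subquery, then take MAX of rows below it

Corrected query:
SELECT MAX(rating) FROM movies WHERE rating < (SELECT MAX(rating) FROM movies)

Result:
MAX(rating)
-----------
9          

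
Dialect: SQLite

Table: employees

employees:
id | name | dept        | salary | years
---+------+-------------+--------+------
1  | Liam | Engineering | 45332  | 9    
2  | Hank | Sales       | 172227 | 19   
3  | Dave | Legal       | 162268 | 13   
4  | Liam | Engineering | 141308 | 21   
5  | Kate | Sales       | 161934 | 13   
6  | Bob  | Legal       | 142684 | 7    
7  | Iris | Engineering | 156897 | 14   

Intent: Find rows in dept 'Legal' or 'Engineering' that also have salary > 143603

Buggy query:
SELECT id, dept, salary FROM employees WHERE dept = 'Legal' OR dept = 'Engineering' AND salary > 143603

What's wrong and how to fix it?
Bug: AND binds tighter than OR, so this parses as dept = 'Legal' OR (dept = 'Engineering' AND salary > 143603)

Fix: Add parentheses around the OR so the AND applies to both alternatives

Corrected query:
SELECT id, dept, salary FROM employees WHERE (dept = 'Legal' OR dept = 'Engineering') AND salary > 143603

Result:
id | dept        | salary
---+-------------+-------
3  | Legal       | 162268
7  | Engineering | 156897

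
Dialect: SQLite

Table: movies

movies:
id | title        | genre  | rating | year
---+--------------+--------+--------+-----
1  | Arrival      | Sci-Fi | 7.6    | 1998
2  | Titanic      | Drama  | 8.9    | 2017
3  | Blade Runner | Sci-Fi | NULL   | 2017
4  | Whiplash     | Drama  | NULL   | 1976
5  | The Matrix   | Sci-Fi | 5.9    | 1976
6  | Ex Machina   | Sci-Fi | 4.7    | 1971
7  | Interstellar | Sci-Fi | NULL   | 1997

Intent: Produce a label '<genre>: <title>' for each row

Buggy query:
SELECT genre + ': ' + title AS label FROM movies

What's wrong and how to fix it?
Bug: '+' is numeric addition; on text columns SQLite converts them to 0 instead of concatenating

Fix: Replace + with || to concatenate text

Corrected query:
SELECT genre || ': ' || title AS label FROM movies

Result:
label               
--------------------
Sci-Fi: Arrival     
Drama: Titanic      
Sci-Fi: Blade Runner
Drama: Whiplash     
Sci-Fi: The Matrix  
Sci-Fi: Ex Machina  
Sci-Fi: Interstellar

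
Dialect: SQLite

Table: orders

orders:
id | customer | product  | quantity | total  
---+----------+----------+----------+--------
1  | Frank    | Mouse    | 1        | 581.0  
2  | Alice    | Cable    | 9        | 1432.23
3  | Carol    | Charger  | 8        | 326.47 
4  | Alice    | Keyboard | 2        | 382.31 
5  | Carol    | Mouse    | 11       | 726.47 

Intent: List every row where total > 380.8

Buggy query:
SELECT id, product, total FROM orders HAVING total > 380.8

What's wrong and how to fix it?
Bug: HAVING filters the output of aggregation, but this query has no GROUP BY and no aggregate functions, so SQLite rejects it (HAVING clause on a non-aggregate query); the condition here is per row

Fix: Replace HAVING with WHERE since the condition applies to individual rows

Corrected query:
SELECT id, product, total FROM orders WHERE total > 380.8

Result:
id | product  | total  
---+----------+--------
1  | Mouse    | 581    
2  | Cable    | 1432.23
4  | Keyboard | 382.31 
5  | Mouse    | 726.47 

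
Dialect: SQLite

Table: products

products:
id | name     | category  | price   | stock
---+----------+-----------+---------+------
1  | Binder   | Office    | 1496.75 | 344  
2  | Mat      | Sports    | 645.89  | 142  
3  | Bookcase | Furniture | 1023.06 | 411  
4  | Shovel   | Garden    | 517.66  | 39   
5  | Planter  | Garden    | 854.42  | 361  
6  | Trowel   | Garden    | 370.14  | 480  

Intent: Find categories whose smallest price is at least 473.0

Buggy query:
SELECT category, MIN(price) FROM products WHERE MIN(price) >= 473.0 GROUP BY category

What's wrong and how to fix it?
Bug: MIN() in WHERE is a misuse of aggregate

Fix: Replace WHERE with HAVING after the GROUP BY

Corrected query:
SELECT category, MIN(price) FROM products GROUP BY category HAVING MIN(price) >= 473.0

Result:
category  | MIN(price)
----------+-----------
Furniture | 1023.06   
Office    | 1496.75   
Sports    | 645.89    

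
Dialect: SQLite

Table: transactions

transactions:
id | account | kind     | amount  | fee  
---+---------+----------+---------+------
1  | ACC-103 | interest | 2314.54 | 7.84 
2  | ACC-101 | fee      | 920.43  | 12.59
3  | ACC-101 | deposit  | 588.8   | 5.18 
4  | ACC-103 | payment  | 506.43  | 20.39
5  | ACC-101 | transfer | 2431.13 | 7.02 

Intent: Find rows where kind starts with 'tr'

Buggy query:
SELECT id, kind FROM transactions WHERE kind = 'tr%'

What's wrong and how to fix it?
Bug: Wildcards only work with LIKE; '=' treats '%' as a literal character

Fix: Use LIKE for wildcard pattern matching

Corrected query:
SELECT id, kind FROM transactions WHERE kind LIKE 'tr%'

Result:
id | kind    
---+---------
5  | transfer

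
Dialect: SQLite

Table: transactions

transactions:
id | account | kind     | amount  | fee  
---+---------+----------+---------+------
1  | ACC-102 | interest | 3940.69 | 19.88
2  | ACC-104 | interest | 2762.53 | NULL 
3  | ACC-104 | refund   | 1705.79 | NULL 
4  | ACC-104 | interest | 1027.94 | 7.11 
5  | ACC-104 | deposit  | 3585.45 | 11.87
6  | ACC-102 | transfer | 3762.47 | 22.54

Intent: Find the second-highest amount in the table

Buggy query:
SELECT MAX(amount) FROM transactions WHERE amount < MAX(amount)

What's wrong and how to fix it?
Bug: MAX(amount) on the right of the comparison is an aggregate-in-WHERE error

Fix: Compute the overall MAX in a subquery, then take MAX of rows below it

Corrected query:
SELECT MAX(amount) FROM transactions WHERE amount < (SELECT MAX(amount) FROM transactions)

Result:
MAX(amount)
-----------
3762.47    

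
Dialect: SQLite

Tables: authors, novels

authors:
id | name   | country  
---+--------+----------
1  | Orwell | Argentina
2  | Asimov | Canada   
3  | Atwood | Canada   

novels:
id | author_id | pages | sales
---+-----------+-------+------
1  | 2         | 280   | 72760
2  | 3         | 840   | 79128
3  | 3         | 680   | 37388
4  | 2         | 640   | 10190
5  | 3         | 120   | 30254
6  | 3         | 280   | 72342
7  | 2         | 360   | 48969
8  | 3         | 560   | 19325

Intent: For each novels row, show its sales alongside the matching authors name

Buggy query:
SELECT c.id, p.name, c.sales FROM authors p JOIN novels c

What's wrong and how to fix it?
Bug: Missing join condition: each novels row is matched to all authors rows instead of just its own

Fix: Add ON c.author_id = p.id to the JOIN

Corrected query:
SELECT c.id, p.name, c.sales FROM authors p JOIN novels c ON c.author_id = p.id

Result:
id | name   | sales
---+--------+------
1  | Asimov | 72760
2  | Atwood | 79128
3  | Atwood | 37388
4  | Asimov | 10190
5  | Atwood | 30254
6  | Atwood | 72342
7  | Asimov | 48969
8  | Atwood | 19325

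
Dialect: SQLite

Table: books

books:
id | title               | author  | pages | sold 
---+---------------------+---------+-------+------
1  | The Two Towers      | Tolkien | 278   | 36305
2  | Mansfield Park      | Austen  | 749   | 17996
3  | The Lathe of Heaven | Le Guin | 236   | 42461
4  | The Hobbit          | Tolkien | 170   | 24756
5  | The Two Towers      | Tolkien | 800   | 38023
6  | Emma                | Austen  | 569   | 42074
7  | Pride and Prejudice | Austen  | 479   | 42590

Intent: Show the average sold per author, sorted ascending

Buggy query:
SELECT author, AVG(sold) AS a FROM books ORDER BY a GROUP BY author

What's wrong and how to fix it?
Bug: GROUP BY must precede ORDER BY

Fix: Reorder: SELECT … FROM … GROUP BY … ORDER BY …

Corrected query:
SELECT author, AVG(sold) AS a FROM books GROUP BY author ORDER BY a

Result:
author  | a    
--------+------
Tolkien | 33028
Austen  | 34220
Le Guin | 42461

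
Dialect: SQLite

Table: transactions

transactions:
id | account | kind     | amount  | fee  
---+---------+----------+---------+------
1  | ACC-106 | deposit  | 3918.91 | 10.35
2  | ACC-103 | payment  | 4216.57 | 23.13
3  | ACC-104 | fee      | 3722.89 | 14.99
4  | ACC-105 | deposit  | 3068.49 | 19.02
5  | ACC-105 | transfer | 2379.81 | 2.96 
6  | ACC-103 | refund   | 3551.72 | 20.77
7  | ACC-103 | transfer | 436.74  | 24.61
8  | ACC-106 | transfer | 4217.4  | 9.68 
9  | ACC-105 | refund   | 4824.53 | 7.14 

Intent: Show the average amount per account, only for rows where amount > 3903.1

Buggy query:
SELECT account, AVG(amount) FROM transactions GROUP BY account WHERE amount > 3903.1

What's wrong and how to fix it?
Bug: WHERE cannot follow GROUP BY

Fix: Place WHERE between FROM and GROUP BY

Corrected query:
SELECT account, AVG(amount) FROM transactions WHERE amount > 3903.1 GROUP BY account

Result:
account | AVG(amount)
--------+------------
ACC-103 | 4216.57    
ACC-105 | 4824.53    
ACC-106 | 4068.155   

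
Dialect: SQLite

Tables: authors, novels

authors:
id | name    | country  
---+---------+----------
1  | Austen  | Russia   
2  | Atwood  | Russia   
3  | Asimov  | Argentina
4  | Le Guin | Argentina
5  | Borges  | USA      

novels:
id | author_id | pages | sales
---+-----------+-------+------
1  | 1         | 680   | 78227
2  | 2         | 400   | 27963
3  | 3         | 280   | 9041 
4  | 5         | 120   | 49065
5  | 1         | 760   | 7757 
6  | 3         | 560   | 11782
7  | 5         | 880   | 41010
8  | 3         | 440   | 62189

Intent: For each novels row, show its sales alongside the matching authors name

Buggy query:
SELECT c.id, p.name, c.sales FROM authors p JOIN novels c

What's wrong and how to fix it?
Bug: JOIN with no ON clause produces a cartesian product; every novels row pairs with every authors row

Fix: Add ON c.author_id = p.id to the JOIN

Corrected query:
SELECT c.id, p.name, c.sales FROM authors p JOIN novels c ON c.author_id = p.id

Result:
id | name   | sales
---+--------+------
1  | Austen | 78227
2  | Atwood | 27963
3  | Asimov | 9041 
4  | Borges | 49065
5  | Austen | 7757 
6  | Asimov | 11782
7  | Borges | 41010
8  | Asimov | 62189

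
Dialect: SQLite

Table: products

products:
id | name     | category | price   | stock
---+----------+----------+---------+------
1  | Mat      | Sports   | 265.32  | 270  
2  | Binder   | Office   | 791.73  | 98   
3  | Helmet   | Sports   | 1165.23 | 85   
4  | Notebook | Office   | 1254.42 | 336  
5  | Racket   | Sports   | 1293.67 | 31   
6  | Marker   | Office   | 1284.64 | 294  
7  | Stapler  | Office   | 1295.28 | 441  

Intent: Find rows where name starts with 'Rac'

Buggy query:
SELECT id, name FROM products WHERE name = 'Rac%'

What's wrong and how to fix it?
Bug: '=' compares the literal string including the % character; pattern matching needs LIKE

Fix: Replace '=' with LIKE so 'Rac%' is treated as a pattern

Corrected query:
SELECT id, name FROM products WHERE name LIKE 'Rac%'

Result:
id | name  
---+-------
5  | Racket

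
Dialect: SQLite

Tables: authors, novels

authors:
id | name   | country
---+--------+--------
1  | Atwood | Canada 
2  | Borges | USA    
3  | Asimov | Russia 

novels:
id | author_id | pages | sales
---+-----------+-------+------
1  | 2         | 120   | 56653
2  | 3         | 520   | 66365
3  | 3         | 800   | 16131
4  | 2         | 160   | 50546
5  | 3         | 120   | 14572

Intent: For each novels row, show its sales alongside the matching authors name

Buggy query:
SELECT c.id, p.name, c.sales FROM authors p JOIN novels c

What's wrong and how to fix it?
Bug: Missing join condition: each novels row is matched to all authors rows instead of just its own

Fix: Add ON c.author_id = p.id to the JOIN

Corrected query:
SELECT c.id, p.name, c.sales FROM authors p JOIN novels c ON c.author_id = p.id

Result:
id | name   | sales
---+--------+------
1  | Borges | 56653
2  | Asimov | 66365
3  | Asimov | 16131
4  | Borges | 50546
5  | Asimov | 14572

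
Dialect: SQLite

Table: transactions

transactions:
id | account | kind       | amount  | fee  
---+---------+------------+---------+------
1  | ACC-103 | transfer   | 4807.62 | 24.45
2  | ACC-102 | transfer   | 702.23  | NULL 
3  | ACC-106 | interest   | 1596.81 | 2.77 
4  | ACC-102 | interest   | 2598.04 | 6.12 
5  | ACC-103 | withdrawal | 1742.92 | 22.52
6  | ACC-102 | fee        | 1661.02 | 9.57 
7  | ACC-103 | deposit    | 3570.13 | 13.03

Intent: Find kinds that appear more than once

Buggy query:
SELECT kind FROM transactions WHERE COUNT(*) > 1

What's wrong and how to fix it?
Bug: WHERE can't reference COUNT(*); aggregates are computed after WHERE

Fix: GROUP BY kind, then filter groups with HAVING COUNT(*) > 1

Corrected query:
SELECT kind FROM transactions GROUP BY kind HAVING COUNT(*) > 1

Result:
kind    
--------
interest
transfer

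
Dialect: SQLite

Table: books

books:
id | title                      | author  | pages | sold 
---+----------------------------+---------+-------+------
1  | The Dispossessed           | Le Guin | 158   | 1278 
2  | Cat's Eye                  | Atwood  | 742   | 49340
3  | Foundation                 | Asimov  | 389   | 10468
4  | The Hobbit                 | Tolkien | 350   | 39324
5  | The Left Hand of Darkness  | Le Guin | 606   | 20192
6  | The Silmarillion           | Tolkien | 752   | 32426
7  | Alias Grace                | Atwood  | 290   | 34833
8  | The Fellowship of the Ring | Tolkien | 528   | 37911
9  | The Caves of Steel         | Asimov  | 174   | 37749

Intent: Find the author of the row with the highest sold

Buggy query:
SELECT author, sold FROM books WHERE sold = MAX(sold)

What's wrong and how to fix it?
Bug: WHERE is evaluated per row; an aggregate over the whole table isn't defined there

Fix: Use a subquery: WHERE sold = (SELECT MAX(sold) FROM books)

Corrected query:
SELECT author, sold FROM books WHERE sold = (SELECT MAX(sold) FROM books)

Result:
author | sold 
-------+------
Atwood | 49340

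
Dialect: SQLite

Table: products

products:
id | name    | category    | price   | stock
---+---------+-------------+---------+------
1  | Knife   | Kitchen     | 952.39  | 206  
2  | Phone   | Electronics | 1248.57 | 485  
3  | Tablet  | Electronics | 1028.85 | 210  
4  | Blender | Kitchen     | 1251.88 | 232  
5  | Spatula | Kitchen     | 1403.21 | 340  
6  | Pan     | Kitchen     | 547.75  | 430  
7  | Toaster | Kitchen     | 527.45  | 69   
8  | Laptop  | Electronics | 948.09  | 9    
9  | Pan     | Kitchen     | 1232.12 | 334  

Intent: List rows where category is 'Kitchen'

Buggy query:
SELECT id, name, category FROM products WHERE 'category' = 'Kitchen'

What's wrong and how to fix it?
Bug: Single quotes denote string literals in SQL; the column name is being compared as a constant string

Fix: Reference the column as category without single quotes

Corrected query:
SELECT id, name, category FROM products WHERE category = 'Kitchen'

Result:
id | name    | category
---+---------+---------
1  | Knife   | Kitchen 
4  | Blender | Kitchen 
5  | Spatula | Kitchen 
6  | Pan     | Kitchen 
7  | Toaster | Kitchen 
9  | Pan     | Kitchen 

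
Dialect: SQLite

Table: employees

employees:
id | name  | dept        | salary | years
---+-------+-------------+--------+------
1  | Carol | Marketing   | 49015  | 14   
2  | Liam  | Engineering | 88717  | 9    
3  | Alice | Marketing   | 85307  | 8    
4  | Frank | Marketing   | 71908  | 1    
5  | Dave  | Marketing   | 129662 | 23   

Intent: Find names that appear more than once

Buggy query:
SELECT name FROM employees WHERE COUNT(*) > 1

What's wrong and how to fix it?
Bug: COUNT(*) is an aggregate and cannot be used in WHERE

Fix: Group first, then use HAVING for the count condition

Corrected query:
SELECT name FROM employees GROUP BY name HAVING COUNT(*) > 1

Result:
(no rows)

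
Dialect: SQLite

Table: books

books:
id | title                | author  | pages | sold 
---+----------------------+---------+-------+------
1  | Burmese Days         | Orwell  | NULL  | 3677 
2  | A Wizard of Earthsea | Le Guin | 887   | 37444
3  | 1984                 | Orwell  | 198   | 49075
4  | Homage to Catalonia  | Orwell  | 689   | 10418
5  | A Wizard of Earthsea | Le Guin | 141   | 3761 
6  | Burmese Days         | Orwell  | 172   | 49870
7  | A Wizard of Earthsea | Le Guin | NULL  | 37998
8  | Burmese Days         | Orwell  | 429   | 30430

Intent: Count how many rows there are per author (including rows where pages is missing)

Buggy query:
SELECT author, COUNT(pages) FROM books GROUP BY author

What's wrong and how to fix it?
Bug: COUNT(column) counts non-NULL values only; rows with NULL pages aren't counted

Fix: Replace COUNT(pages) with COUNT(*)

Corrected query:
SELECT author, COUNT(*) FROM books GROUP BY author

Result:
author  | COUNT(*)
--------+---------
Le Guin | 3       
Orwell  | 5       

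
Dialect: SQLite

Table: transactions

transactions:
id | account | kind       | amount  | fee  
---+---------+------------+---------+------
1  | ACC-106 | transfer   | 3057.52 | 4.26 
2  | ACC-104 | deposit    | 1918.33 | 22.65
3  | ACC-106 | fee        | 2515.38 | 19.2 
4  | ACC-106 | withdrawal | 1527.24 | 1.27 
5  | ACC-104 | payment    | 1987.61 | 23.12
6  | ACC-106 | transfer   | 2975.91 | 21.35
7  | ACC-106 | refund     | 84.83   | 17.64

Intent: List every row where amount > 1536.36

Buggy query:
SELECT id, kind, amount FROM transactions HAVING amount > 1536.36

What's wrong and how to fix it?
Bug: HAVING filters the output of aggregation, but this query has no GROUP BY and no aggregate functions, so SQLite rejects it (HAVING clause on a non-aggregate query); the condition here is per row

Fix: Use WHERE for row-level filtering

Corrected query:
SELECT id, kind, amount FROM transactions WHERE amount > 1536.36

Result:
id | kind     | amount 
---+----------+--------
1  | transfer | 3057.52
2  | deposit  | 1918.33
3  | fee      | 2515.38
5  | payment  | 1987.61
6  | transfer | 2975.91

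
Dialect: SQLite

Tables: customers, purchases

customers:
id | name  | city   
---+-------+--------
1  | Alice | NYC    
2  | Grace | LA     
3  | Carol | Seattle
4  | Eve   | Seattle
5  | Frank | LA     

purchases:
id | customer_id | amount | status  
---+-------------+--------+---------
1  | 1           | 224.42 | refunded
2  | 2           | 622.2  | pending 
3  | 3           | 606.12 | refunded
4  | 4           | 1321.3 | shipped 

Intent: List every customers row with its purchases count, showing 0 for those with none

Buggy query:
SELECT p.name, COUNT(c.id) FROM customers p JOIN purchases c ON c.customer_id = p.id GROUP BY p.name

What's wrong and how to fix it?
Bug: An inner join excludes parents with zero children

Fix: Switch to LEFT JOIN to retain unmatched parent rows

Corrected query:
SELECT p.name, COUNT(c.id) FROM customers p LEFT JOIN purchases c ON c.customer_id = p.id GROUP BY p.name

Result:
name  | COUNT(c.id)
------+------------
Alice | 1          
Carol | 1          
Eve   | 1          
Frank | 0          
Grace | 1          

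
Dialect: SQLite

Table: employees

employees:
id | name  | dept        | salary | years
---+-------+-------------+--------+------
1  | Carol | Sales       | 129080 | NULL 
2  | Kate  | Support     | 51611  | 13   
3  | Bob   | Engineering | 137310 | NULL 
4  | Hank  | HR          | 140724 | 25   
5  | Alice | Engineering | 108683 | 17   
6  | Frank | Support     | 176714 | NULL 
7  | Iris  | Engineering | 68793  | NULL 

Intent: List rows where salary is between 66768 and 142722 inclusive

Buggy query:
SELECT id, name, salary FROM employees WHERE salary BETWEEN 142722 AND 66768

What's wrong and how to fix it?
Bug: BETWEEN expects the lower bound first; with 142722 AND 66768 the range is empty

Fix: Swap the bounds so the smaller value comes first

Corrected query:
SELECT id, name, salary FROM employees WHERE salary BETWEEN 66768 AND 142722

Result:
id | name  | salary
---+-------+-------
1  | Carol | 129080
3  | Bob   | 137310
4  | Hank  | 140724
5  | Alice | 108683
7  | Iris  | 68793 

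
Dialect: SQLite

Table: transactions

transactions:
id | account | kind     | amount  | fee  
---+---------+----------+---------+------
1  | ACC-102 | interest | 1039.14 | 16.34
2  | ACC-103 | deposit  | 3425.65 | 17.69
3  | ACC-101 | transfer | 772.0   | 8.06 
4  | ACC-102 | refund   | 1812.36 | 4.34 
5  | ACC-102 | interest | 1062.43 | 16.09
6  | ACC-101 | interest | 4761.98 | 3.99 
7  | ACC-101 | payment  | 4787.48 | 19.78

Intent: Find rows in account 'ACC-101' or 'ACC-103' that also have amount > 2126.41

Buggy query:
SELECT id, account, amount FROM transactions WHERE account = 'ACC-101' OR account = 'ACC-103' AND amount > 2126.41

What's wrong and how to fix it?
Bug: Without parentheses, AND is evaluated before OR, so the amount filter only applies to the 'ACC-103' branch

Fix: Add parentheses around the OR so the AND applies to both alternatives

Corrected query:
SELECT id, account, amount FROM transactions WHERE (account = 'ACC-101' OR account = 'ACC-103') AND amount > 2126.41

Result:
id | account | amount 
---+---------+--------
2  | ACC-103 | 3425.65
6  | ACC-101 | 4761.98
7  | ACC-101 | 4787.48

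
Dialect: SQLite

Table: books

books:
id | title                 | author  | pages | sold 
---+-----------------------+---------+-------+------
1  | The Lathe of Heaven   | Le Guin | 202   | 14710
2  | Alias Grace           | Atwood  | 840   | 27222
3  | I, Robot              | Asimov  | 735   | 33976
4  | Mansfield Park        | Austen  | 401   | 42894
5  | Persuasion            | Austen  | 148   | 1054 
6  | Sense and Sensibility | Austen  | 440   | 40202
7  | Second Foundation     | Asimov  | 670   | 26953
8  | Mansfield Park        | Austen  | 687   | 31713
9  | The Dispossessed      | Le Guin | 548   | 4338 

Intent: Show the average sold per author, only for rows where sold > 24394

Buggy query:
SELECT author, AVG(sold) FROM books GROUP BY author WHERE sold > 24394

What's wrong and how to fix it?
Bug: WHERE cannot follow GROUP BY

Fix: Move the WHERE clause before GROUP BY

Corrected query:
SELECT author, AVG(sold) FROM books WHERE sold > 24394 GROUP BY author

Result:
author | AVG(sold)   
-------+-------------
Asimov | 30464.5     
Atwood | 27222       
Austen | 38269.666667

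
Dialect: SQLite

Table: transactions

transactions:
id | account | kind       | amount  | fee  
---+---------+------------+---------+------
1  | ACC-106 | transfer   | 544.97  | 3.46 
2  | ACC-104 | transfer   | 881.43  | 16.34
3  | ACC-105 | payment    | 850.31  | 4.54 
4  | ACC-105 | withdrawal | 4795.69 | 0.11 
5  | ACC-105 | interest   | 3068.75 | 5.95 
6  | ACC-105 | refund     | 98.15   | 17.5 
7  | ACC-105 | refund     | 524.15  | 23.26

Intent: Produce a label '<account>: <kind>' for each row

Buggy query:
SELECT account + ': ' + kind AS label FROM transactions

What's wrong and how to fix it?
Bug: '+' is numeric addition; on text columns SQLite converts them to 0 instead of concatenating

Fix: Replace + with || to concatenate text

Corrected query:
SELECT account || ': ' || kind AS label FROM transactions

Result:
label              
-------------------
ACC-106: transfer  
ACC-104: transfer  
ACC-105: payment   
ACC-105: withdrawal
ACC-105: interest  
ACC-105: refund    
ACC-105: refund    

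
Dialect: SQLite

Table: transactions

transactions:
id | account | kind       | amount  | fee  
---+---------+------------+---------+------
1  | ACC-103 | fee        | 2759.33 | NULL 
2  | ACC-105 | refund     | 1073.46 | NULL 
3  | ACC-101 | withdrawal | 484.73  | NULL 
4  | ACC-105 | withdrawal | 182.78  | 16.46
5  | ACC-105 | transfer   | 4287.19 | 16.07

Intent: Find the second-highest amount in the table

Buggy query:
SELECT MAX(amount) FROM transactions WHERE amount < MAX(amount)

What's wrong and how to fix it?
Bug: The inner MAX is an aggregate inside WHERE, which is not allowed

Fix: Put the inner MAX in a scalar subquery

Corrected query:
SELECT MAX(amount) FROM transactions WHERE amount < (SELECT MAX(amount) FROM transactions)

Result:
MAX(amount)
-----------
2759.33    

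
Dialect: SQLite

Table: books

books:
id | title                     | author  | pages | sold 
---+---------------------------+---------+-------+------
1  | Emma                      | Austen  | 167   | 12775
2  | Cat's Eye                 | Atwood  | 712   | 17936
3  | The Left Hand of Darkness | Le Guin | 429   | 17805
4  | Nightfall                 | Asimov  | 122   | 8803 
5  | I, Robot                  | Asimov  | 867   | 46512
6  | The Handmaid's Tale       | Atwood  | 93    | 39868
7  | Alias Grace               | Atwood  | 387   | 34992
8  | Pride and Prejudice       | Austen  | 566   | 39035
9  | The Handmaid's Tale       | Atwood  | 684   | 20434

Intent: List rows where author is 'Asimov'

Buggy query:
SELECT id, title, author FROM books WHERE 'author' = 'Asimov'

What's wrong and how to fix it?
Bug: 'author' in single quotes is a string literal, not the column; the comparison is literal-vs-literal and never true

Fix: Reference the column as author without single quotes

Corrected query:
SELECT id, title, author FROM books WHERE author = 'Asimov'

Result:
id | title     | author
---+-----------+-------
4  | Nightfall | Asimov
5  | I, Robot  | Asimov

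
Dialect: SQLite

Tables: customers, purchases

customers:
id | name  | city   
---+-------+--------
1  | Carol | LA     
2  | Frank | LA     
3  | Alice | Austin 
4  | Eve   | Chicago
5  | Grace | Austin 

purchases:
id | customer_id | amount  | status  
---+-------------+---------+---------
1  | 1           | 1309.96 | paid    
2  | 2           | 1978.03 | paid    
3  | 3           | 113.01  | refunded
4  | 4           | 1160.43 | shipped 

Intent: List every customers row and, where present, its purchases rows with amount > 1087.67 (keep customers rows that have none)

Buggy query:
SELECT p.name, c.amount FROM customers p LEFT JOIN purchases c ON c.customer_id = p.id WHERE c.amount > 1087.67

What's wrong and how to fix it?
Bug: A WHERE condition on the right-hand table after LEFT JOIN drops unmatched parents

Fix: Move the right-table condition into the ON clause so unmatched parents are kept

Corrected query:
SELECT p.name, c.amount FROM customers p LEFT JOIN purchases c ON c.customer_id = p.id AND c.amount > 1087.67

Result:
name  | amount 
------+--------
Carol | 1309.96
Frank | 1978.03
Alice | NULL   
Eve   | 1160.43
Grace | NULL   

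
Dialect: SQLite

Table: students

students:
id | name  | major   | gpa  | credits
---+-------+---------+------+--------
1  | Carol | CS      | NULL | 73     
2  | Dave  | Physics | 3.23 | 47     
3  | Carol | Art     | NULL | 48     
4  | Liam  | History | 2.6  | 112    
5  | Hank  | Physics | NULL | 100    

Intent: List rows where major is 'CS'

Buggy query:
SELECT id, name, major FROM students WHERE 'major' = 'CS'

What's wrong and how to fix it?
Bug: 'major' in single quotes is a string literal, not the column; the comparison is literal-vs-literal and never true

Fix: Remove the quotes around the column name (or use double quotes for an identifier)

Corrected query:
SELECT id, name, major FROM students WHERE major = 'CS'

Result:
id | name  | major
---+-------+------
1  | Carol | CS   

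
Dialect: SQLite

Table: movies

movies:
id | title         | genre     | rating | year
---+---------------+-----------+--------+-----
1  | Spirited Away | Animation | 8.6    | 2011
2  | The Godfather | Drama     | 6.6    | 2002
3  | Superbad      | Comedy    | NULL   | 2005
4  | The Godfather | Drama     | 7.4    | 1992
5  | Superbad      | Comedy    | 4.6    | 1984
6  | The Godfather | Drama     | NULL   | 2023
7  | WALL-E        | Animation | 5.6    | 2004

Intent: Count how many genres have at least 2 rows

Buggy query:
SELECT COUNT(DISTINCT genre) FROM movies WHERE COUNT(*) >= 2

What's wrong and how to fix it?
Bug: COUNT(*) cannot appear in WHERE; the per-group count doesn't exist yet

Fix: Group first with HAVING COUNT(*) >= 2, then COUNT the resulting groups

Corrected query:
SELECT COUNT(*) FROM (SELECT genre FROM movies GROUP BY genre HAVING COUNT(*) >= 2)

Result:
COUNT(*)
--------
3       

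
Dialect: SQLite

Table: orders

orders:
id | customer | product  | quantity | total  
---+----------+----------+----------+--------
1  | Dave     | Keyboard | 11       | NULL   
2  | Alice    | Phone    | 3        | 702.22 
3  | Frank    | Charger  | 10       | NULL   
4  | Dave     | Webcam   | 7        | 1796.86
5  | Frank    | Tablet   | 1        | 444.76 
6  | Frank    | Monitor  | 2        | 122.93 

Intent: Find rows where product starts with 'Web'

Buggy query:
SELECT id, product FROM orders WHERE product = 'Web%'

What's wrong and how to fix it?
Bug: Wildcards only work with LIKE; '=' treats '%' as a literal character

Fix: Use LIKE for wildcard pattern matching

Corrected query:
SELECT id, product FROM orders WHERE product LIKE 'Web%'

Result:
id | product
---+--------
4  | Webcam 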